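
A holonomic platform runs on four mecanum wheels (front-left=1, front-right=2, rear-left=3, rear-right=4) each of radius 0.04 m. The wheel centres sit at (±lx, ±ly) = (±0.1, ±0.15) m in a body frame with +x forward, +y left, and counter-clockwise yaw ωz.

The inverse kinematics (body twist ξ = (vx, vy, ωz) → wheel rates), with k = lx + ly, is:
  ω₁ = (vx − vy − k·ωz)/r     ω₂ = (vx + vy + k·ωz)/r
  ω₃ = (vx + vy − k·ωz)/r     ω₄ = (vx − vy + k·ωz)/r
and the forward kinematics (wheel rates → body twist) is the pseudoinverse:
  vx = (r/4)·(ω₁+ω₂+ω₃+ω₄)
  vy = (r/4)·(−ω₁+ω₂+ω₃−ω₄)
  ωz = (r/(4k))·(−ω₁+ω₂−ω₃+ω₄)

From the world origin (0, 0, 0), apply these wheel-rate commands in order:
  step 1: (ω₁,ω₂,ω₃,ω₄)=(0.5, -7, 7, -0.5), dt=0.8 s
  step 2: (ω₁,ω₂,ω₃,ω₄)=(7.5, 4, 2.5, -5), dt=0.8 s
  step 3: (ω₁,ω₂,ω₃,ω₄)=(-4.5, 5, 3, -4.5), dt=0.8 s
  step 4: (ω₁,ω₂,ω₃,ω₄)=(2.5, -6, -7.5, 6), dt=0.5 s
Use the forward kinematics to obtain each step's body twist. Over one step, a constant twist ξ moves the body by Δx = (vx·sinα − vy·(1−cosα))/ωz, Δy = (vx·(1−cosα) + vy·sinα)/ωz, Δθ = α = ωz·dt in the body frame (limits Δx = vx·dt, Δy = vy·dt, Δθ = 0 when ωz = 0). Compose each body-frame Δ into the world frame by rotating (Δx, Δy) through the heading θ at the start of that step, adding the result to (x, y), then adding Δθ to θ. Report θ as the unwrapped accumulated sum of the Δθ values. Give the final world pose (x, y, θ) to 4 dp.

(0.0770, 0.0156, -0.6680)

step 1: ξ=(vx,vy,ωz)=(0.0000, 0.0000, -0.6000), dt=0.8 → body Δ=(0.0000, 0.0000, -0.4800) → world pose (0.0000, 0.0000, -0.4800)
step 2: ξ=(vx,vy,ωz)=(0.0900, 0.0400, -0.4400), dt=0.8 → body Δ=(0.0761, 0.0188, -0.3520) → world pose (0.0762, -0.0185, -0.8320)
step 3: ξ=(vx,vy,ωz)=(-0.0100, 0.1700, 0.0800), dt=0.8 → body Δ=(-0.0123, 0.1357, 0.0640) → world pose (0.1682, 0.0820, -0.7680)
step 4: ξ=(vx,vy,ωz)=(-0.0500, -0.2200, 0.2000), dt=0.5 → body Δ=(-0.0195, -0.1111, 0.1000) → world pose (0.0770, 0.0156, -0.6680)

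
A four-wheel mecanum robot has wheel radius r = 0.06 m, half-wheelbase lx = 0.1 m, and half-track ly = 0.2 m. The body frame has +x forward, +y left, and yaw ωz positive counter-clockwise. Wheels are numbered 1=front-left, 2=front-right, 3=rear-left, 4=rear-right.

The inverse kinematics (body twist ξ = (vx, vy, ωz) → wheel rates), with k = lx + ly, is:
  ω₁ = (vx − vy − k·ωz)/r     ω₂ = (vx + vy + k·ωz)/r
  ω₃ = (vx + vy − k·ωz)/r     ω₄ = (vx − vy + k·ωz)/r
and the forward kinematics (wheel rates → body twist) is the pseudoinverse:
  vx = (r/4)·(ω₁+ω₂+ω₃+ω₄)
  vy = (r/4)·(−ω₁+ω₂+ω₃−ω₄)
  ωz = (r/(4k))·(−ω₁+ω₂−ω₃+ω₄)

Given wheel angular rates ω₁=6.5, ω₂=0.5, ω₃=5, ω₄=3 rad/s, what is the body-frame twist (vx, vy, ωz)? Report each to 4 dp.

(0.2250, -0.0600, -0.4000)

k = lx + ly = 0.1 + 0.2 = 0.3000
ω₁+ω₂+ω₃+ω₄ = 15.0000  →  vx = (0.06/4)·15.0000 = 0.2250
−ω₁+ω₂+ω₃−ω₄ = -4.0000  →  vy = (0.06/4)·-4.0000 = -0.0600
−ω₁+ω₂−ω₃+ω₄ = -8.0000  →  ωz = (0.06/1.2000)·-8.0000 = -0.4000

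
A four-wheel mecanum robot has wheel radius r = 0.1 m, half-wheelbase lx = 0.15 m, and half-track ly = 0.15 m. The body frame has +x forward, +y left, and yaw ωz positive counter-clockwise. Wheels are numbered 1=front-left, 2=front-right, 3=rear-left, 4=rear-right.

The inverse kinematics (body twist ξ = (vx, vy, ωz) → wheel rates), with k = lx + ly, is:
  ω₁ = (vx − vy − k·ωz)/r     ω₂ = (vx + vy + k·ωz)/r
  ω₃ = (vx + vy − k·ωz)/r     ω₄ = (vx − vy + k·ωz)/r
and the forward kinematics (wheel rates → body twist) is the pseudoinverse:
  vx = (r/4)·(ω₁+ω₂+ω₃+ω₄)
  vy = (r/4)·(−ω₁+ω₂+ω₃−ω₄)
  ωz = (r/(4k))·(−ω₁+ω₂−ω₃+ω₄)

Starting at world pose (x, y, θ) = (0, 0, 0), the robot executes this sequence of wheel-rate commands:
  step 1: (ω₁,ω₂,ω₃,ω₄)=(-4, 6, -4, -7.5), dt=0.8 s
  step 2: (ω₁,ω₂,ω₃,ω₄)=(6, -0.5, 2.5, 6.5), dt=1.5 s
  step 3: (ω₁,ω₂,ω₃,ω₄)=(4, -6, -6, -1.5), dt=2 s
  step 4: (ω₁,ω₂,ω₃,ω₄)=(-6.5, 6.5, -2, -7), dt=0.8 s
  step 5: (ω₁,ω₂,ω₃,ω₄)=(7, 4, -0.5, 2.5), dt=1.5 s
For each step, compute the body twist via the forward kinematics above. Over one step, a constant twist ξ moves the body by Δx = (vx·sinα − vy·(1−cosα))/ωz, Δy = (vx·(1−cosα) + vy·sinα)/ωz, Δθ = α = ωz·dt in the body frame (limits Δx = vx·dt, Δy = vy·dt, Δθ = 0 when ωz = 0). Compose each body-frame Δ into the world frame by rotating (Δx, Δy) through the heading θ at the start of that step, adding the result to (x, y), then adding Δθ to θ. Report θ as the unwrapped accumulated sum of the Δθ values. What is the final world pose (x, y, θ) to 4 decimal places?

step 1: ξ=(vx,vy,ωz)=(-0.2375, 0.3375, 0.5417), dt=0.8 → body Δ=(-0.2417, 0.2211, 0.4333) → world pose (-0.2417, 0.2211, 0.4333)
step 2: ξ=(vx,vy,ωz)=(0.3625, -0.2625, -0.2083), dt=1.5 → body Δ=(0.4739, -0.4716, -0.3125) → world pose (0.3865, -0.0080, 0.1208)
step 3: ξ=(vx,vy,ωz)=(-0.2375, -0.3625, -0.4583), dt=2.0 → body Δ=(-0.7209, -0.4248, -0.9167) → world pose (-0.2780, -0.5165, -0.7958)
step 4: ξ=(vx,vy,ωz)=(-0.2250, 0.4500, 0.6667), dt=0.8 → body Δ=(-0.2653, 0.2963, 0.5333) → world pose (-0.2519, -0.1196, -0.2625)
step 5: ξ=(vx,vy,ωz)=(0.3250, -0.1500, 0.0000), dt=1.5 → body Δ=(0.4875, -0.2250, 0.0000) → world pose (0.1605, -0.4634, -0.2625)

(0.1605, -0.4634, -0.2625)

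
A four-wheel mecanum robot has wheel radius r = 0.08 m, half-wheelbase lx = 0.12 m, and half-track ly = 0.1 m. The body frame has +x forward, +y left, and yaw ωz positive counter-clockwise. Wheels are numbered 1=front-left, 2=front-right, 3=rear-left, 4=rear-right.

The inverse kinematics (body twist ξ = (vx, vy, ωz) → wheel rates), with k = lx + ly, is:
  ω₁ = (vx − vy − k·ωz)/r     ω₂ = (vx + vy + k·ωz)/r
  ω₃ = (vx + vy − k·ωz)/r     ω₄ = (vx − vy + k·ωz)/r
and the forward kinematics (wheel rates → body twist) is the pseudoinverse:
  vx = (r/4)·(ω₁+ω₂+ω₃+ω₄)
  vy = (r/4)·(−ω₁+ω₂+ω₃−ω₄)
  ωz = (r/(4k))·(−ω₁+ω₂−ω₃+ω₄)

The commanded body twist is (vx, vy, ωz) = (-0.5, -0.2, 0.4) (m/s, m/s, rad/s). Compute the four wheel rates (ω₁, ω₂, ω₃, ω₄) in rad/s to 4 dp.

k = lx + ly = 0.12 + 0.1 = 0.2200;  k·ωz = 0.2200·0.4 = 0.0880
ω₁ (FL) = (vx − vy − k·ωz)/r = -0.3880/0.08 = -4.8500
ω₂ (FR) = (vx + vy + k·ωz)/r = -0.6120/0.08 = -7.6500
ω₃ (RL) = (vx + vy − k·ωz)/r = -0.7880/0.08 = -9.8500
ω₄ (RR) = (vx − vy + k·ωz)/r = -0.2120/0.08 = -2.6500

(-4.8500, -7.6500, -9.8500, -2.6500)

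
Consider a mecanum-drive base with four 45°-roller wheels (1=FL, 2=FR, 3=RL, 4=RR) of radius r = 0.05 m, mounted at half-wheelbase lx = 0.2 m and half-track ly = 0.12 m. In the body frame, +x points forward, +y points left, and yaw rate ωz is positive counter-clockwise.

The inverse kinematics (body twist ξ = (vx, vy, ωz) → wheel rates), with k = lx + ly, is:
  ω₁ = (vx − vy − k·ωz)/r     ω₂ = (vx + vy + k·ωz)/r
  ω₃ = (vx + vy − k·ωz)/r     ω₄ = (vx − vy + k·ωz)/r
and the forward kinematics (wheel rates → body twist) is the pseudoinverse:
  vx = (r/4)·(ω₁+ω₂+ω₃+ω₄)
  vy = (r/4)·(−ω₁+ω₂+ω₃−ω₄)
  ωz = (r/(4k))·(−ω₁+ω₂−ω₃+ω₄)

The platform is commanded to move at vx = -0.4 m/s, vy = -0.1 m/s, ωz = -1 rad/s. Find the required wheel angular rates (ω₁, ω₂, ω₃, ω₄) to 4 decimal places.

(0.4000, -16.4000, -3.6000, -12.4000)

k = lx + ly = 0.2 + 0.12 = 0.3200;  k·ωz = 0.3200·-1 = -0.3200
ω₁ (FL) = (vx − vy − k·ωz)/r = 0.0200/0.05 = 0.4000
ω₂ (FR) = (vx + vy + k·ωz)/r = -0.8200/0.05 = -16.4000
ω₃ (RL) = (vx + vy − k·ωz)/r = -0.1800/0.05 = -3.6000
ω₄ (RR) = (vx − vy + k·ωz)/r = -0.6200/0.05 = -12.4000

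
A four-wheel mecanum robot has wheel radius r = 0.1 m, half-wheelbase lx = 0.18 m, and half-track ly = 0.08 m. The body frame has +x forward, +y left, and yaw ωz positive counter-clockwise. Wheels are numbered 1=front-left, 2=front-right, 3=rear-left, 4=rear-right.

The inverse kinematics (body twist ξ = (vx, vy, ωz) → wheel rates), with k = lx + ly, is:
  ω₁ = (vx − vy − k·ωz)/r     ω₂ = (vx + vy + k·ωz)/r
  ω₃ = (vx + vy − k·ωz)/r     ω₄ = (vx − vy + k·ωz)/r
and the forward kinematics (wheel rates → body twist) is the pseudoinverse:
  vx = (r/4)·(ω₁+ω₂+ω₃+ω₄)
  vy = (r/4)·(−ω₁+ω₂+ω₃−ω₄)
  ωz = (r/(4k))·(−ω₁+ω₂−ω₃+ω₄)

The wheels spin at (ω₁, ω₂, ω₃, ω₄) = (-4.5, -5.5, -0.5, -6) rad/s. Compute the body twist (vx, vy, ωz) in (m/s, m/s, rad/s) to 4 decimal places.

(-0.4125, 0.1125, -0.6250)

k = lx + ly = 0.18 + 0.08 = 0.2600
ω₁+ω₂+ω₃+ω₄ = -16.5000  →  vx = (0.1/4)·-16.5000 = -0.4125
−ω₁+ω₂+ω₃−ω₄ = 4.5000  →  vy = (0.1/4)·4.5000 = 0.1125
−ω₁+ω₂−ω₃+ω₄ = -6.5000  →  ωz = (0.1/1.0400)·-6.5000 = -0.6250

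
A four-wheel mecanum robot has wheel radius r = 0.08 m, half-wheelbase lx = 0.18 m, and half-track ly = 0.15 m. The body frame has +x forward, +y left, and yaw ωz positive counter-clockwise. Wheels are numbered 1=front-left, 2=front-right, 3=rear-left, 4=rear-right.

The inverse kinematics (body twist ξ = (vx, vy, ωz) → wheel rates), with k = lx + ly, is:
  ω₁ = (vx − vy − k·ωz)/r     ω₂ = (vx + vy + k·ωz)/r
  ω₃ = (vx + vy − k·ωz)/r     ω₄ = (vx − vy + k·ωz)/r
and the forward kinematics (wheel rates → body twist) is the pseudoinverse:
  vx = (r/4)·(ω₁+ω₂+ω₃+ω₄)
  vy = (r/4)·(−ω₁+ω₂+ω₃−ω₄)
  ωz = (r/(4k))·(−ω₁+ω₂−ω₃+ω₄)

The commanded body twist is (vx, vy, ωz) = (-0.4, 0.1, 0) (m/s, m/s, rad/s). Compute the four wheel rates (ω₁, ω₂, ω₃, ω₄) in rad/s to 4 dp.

(-6.2500, -3.7500, -3.7500, -6.2500)

k = lx + ly = 0.18 + 0.15 = 0.3300;  k·ωz = 0.3300·0 = 0.0000
ω₁ (FL) = (vx − vy − k·ωz)/r = -0.5000/0.08 = -6.2500
ω₂ (FR) = (vx + vy + k·ωz)/r = -0.3000/0.08 = -3.7500
ω₃ (RL) = (vx + vy − k·ωz)/r = -0.3000/0.08 = -3.7500
ω₄ (RR) = (vx − vy + k·ωz)/r = -0.5000/0.08 = -6.2500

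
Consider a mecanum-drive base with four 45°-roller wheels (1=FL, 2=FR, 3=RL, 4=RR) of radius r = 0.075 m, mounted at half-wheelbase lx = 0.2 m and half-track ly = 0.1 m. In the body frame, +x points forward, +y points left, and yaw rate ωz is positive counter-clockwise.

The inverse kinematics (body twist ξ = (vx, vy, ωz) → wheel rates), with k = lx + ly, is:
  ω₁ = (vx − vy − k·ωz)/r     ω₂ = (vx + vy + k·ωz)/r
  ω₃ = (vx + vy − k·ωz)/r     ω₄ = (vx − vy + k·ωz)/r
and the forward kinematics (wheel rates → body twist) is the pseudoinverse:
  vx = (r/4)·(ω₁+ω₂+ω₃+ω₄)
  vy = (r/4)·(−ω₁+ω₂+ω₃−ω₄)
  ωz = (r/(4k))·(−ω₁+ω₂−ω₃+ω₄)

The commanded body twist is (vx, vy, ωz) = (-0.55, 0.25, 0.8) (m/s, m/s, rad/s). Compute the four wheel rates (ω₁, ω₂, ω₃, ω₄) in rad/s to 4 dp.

(-13.8667, -0.8000, -7.2000, -7.4667)

k = lx + ly = 0.2 + 0.1 = 0.3000;  k·ωz = 0.3000·0.8 = 0.2400
ω₁ (FL) = (vx − vy − k·ωz)/r = -1.0400/0.075 = -13.8667
ω₂ (FR) = (vx + vy + k·ωz)/r = -0.0600/0.075 = -0.8000
ω₃ (RL) = (vx + vy − k·ωz)/r = -0.5400/0.075 = -7.2000
ω₄ (RR) = (vx − vy + k·ωz)/r = -0.5600/0.075 = -7.4667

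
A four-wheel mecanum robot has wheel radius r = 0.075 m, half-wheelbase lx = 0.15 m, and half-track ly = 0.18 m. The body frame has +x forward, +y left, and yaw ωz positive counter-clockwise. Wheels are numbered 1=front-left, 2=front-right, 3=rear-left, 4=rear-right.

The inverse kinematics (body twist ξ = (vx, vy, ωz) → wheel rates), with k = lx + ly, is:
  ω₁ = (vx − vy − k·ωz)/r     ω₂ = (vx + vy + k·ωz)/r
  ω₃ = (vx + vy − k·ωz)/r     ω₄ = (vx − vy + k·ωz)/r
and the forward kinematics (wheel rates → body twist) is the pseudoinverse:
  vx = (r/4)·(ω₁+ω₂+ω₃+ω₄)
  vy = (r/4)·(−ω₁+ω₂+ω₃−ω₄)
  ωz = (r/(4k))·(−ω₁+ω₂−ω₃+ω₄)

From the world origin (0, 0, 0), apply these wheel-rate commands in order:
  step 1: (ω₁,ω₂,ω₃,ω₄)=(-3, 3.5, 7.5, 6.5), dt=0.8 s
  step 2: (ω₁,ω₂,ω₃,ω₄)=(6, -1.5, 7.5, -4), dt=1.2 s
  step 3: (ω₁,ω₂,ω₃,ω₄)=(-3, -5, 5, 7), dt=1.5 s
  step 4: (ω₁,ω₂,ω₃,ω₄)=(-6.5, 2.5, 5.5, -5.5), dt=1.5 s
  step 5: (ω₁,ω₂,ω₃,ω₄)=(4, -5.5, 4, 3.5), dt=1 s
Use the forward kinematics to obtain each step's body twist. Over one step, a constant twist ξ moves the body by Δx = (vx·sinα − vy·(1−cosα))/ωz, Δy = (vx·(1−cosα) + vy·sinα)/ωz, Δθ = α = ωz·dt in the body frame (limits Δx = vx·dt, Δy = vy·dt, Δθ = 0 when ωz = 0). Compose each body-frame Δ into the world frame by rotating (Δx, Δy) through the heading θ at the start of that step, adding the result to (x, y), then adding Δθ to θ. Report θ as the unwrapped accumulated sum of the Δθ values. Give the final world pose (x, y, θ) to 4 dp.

step 1: ξ=(vx,vy,ωz)=(0.2719, 0.1406, 0.3125), dt=0.8 → body Δ=(0.2013, 0.1384, 0.2500) → world pose (0.2013, 0.1384, 0.2500)
step 2: ξ=(vx,vy,ωz)=(0.1500, 0.0750, -1.0795), dt=1.2 → body Δ=(0.1843, -0.0343, -1.2955) → world pose (0.3883, 0.1507, -1.0455)
step 3: ξ=(vx,vy,ωz)=(0.0750, -0.0750, 0.0000), dt=1.5 → body Δ=(0.1125, -0.1125, 0.0000) → world pose (0.3474, -0.0030, -1.0455)
step 4: ξ=(vx,vy,ωz)=(-0.0750, 0.3750, -0.1136), dt=1.5 → body Δ=(-0.0641, 0.5693, -0.1705) → world pose (0.8078, 0.3380, -1.2159)
step 5: ξ=(vx,vy,ωz)=(0.1125, -0.1688, -0.5682), dt=1.0 → body Δ=(0.0599, -0.1909, -0.5682) → world pose (0.6496, 0.2155, -1.7841)

(0.6496, 0.2155, -1.7841)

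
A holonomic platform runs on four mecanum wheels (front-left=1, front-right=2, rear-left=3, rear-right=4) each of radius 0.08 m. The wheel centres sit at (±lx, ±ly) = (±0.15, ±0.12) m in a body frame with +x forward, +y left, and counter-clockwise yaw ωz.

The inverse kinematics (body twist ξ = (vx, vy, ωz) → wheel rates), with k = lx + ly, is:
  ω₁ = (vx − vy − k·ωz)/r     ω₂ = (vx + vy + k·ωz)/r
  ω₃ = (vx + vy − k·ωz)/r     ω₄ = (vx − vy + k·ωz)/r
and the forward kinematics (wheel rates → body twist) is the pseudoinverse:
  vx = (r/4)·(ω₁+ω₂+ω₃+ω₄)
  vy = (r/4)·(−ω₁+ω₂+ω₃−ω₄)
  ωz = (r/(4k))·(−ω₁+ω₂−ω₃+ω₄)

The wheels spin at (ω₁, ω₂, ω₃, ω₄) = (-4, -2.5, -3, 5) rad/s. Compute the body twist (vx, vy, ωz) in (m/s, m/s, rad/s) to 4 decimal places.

k = lx + ly = 0.15 + 0.12 = 0.2700
ω₁+ω₂+ω₃+ω₄ = -4.5000  →  vx = (0.08/4)·-4.5000 = -0.0900
−ω₁+ω₂+ω₃−ω₄ = -6.5000  →  vy = (0.08/4)·-6.5000 = -0.1300
−ω₁+ω₂−ω₃+ω₄ = 9.5000  →  ωz = (0.08/1.0800)·9.5000 = 0.7037

(-0.0900, -0.1300, 0.7037)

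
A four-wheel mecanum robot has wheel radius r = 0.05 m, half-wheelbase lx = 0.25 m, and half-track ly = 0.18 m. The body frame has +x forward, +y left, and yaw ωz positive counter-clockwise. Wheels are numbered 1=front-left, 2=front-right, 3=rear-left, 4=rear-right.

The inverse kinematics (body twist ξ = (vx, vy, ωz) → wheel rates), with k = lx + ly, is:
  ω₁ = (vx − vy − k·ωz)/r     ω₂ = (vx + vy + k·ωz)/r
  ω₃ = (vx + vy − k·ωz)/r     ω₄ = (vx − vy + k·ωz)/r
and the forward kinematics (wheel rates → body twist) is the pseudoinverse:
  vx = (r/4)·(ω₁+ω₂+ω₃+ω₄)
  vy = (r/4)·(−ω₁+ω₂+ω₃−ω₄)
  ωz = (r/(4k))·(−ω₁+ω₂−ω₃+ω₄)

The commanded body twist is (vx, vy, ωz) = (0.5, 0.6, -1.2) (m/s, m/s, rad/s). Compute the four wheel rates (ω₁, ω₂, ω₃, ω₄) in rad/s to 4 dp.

(8.3200, 11.6800, 32.3200, -12.3200)

k = lx + ly = 0.25 + 0.18 = 0.4300;  k·ωz = 0.4300·-1.2 = -0.5160
ω₁ (FL) = (vx − vy − k·ωz)/r = 0.4160/0.05 = 8.3200
ω₂ (FR) = (vx + vy + k·ωz)/r = 0.5840/0.05 = 11.6800
ω₃ (RL) = (vx + vy − k·ωz)/r = 1.6160/0.05 = 32.3200
ω₄ (RR) = (vx − vy + k·ωz)/r = -0.6160/0.05 = -12.3200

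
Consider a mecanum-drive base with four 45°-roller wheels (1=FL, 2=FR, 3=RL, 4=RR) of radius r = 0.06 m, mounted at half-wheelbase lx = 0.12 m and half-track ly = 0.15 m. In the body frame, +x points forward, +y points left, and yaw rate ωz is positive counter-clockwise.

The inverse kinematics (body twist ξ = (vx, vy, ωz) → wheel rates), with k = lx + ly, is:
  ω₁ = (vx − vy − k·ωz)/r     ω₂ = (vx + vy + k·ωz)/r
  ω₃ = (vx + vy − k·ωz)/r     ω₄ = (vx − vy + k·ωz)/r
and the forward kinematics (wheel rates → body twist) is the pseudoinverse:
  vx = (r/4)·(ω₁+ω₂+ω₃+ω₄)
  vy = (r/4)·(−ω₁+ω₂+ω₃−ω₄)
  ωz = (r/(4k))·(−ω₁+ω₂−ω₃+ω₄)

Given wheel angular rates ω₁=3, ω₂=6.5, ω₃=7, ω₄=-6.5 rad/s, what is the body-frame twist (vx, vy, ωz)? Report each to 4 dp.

k = lx + ly = 0.12 + 0.15 = 0.2700
ω₁+ω₂+ω₃+ω₄ = 10.0000  →  vx = (0.06/4)·10.0000 = 0.1500
−ω₁+ω₂+ω₃−ω₄ = 17.0000  →  vy = (0.06/4)·17.0000 = 0.2550
−ω₁+ω₂−ω₃+ω₄ = -10.0000  →  ωz = (0.06/1.0800)·-10.0000 = -0.5556

(0.1500, 0.2550, -0.5556)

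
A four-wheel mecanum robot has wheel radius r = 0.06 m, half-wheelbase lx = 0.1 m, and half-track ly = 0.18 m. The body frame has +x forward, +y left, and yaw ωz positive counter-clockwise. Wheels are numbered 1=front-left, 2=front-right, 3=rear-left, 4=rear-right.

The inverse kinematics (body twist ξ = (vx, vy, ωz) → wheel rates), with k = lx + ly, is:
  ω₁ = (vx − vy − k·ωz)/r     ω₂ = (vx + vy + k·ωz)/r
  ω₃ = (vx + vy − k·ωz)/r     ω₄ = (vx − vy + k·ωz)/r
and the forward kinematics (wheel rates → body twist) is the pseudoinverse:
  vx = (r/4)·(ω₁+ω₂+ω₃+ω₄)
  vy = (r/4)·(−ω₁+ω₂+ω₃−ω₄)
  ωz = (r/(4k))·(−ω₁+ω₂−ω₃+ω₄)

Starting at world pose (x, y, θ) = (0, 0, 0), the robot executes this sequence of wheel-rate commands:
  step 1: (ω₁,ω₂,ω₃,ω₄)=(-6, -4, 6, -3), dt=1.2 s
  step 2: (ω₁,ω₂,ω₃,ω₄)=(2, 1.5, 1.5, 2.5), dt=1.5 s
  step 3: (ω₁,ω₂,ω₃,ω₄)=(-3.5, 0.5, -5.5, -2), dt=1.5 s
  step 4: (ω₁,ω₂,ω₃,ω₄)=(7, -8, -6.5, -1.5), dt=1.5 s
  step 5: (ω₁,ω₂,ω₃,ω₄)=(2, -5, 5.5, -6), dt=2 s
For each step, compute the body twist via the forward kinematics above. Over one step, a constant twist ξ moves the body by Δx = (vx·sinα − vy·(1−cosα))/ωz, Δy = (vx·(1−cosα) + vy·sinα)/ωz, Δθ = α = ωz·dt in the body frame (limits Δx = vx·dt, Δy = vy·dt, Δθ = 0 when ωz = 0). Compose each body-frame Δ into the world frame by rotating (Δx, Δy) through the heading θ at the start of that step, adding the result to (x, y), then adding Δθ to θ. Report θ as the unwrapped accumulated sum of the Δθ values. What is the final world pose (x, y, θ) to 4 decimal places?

step 1: ξ=(vx,vy,ωz)=(-0.1050, 0.1650, -0.3750), dt=1.2 → body Δ=(-0.0780, 0.2193, -0.4500) → world pose (-0.0780, 0.2193, -0.4500)
step 2: ξ=(vx,vy,ωz)=(0.1125, -0.0225, 0.0268), dt=1.5 → body Δ=(0.1694, -0.0304, 0.0402) → world pose (0.0613, 0.1183, -0.4098)
step 3: ξ=(vx,vy,ωz)=(-0.1575, 0.0075, 0.4018), dt=1.5 → body Δ=(-0.2255, -0.0585, 0.6027) → world pose (-0.1688, 0.1545, 0.1929)
step 4: ξ=(vx,vy,ωz)=(-0.1350, -0.3000, -0.5357), dt=1.5 → body Δ=(-0.3527, -0.3260, -0.8036) → world pose (-0.4524, -0.2331, -0.6107)
step 5: ξ=(vx,vy,ωz)=(-0.0525, 0.0675, -0.9911), dt=2.0 → body Δ=(0.0468, 0.1366, -1.9821) → world pose (-0.3358, -0.1481, -2.5929)

(-0.3358, -0.1481, -2.5929)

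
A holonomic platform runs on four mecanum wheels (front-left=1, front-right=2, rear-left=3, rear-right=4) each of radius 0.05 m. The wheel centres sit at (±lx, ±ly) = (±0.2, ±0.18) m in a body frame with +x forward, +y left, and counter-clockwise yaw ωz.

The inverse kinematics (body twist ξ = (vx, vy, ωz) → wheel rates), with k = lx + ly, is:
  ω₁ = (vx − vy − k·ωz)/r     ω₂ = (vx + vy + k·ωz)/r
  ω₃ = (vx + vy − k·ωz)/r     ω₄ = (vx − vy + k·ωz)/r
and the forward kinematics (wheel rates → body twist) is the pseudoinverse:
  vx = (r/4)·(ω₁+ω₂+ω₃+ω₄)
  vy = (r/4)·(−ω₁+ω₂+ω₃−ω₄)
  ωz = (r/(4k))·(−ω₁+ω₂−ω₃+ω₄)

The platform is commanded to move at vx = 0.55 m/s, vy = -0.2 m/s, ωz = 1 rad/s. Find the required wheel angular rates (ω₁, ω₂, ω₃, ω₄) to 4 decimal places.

(7.4000, 14.6000, -0.6000, 22.6000)

k = lx + ly = 0.2 + 0.18 = 0.3800;  k·ωz = 0.3800·1 = 0.3800
ω₁ (FL) = (vx − vy − k·ωz)/r = 0.3700/0.05 = 7.4000
ω₂ (FR) = (vx + vy + k·ωz)/r = 0.7300/0.05 = 14.6000
ω₃ (RL) = (vx + vy − k·ωz)/r = -0.0300/0.05 = -0.6000
ω₄ (RR) = (vx − vy + k·ωz)/r = 1.1300/0.05 = 22.6000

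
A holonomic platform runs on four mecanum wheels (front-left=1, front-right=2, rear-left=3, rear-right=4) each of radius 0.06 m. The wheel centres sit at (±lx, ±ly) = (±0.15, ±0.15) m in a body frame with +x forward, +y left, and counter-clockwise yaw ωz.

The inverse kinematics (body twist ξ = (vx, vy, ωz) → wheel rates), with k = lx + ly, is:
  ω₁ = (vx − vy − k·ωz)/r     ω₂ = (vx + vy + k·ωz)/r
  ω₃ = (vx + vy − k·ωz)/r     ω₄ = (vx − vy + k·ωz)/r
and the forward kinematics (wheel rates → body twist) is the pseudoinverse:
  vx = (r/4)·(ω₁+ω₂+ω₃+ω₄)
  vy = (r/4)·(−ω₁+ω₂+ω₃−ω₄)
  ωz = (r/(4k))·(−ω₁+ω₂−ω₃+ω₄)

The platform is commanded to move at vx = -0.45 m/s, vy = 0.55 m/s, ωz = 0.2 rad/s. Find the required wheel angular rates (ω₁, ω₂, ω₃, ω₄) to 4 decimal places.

k = lx + ly = 0.15 + 0.15 = 0.3000;  k·ωz = 0.3000·0.2 = 0.0600
ω₁ (FL) = (vx − vy − k·ωz)/r = -1.0600/0.06 = -17.6667
ω₂ (FR) = (vx + vy + k·ωz)/r = 0.1600/0.06 = 2.6667
ω₃ (RL) = (vx + vy − k·ωz)/r = 0.0400/0.06 = 0.6667
ω₄ (RR) = (vx − vy + k·ωz)/r = -0.9400/0.06 = -15.6667

(-17.6667, 2.6667, 0.6667, -15.6667)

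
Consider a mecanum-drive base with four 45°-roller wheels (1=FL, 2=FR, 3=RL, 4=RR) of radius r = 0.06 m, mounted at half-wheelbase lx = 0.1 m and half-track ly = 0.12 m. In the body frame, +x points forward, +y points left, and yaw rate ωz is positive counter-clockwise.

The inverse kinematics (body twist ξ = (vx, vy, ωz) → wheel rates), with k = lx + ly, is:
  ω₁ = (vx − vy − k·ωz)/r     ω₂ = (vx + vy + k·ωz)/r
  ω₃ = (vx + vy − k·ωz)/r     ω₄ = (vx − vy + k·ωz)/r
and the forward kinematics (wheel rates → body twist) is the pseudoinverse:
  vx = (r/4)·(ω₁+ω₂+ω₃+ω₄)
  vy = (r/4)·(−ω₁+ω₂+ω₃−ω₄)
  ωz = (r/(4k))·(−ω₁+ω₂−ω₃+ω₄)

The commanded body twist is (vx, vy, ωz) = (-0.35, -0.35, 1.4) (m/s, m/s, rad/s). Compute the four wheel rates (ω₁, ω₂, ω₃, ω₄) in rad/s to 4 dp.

k = lx + ly = 0.1 + 0.12 = 0.2200;  k·ωz = 0.2200·1.4 = 0.3080
ω₁ (FL) = (vx − vy − k·ωz)/r = -0.3080/0.06 = -5.1333
ω₂ (FR) = (vx + vy + k·ωz)/r = -0.3920/0.06 = -6.5333
ω₃ (RL) = (vx + vy − k·ωz)/r = -1.0080/0.06 = -16.8000
ω₄ (RR) = (vx − vy + k·ωz)/r = 0.3080/0.06 = 5.1333

(-5.1333, -6.5333, -16.8000, 5.1333)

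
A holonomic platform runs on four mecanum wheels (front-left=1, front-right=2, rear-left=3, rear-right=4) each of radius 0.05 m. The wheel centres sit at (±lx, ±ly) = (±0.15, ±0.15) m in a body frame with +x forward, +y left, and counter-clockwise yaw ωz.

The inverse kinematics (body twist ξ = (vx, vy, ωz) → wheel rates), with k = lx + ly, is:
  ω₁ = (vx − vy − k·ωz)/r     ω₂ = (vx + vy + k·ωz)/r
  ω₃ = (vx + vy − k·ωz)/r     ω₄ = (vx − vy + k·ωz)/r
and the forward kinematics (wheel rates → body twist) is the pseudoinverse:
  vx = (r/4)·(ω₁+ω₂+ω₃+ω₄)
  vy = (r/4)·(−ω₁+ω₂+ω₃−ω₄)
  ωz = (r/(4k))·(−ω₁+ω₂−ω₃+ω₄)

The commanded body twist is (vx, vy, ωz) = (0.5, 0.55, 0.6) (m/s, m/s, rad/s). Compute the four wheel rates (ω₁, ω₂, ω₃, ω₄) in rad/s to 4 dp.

(-4.6000, 24.6000, 17.4000, 2.6000)

k = lx + ly = 0.15 + 0.15 = 0.3000;  k·ωz = 0.3000·0.6 = 0.1800
ω₁ (FL) = (vx − vy − k·ωz)/r = -0.2300/0.05 = -4.6000
ω₂ (FR) = (vx + vy + k·ωz)/r = 1.2300/0.05 = 24.6000
ω₃ (RL) = (vx + vy − k·ωz)/r = 0.8700/0.05 = 17.4000
ω₄ (RR) = (vx − vy + k·ωz)/r = 0.1300/0.05 = 2.6000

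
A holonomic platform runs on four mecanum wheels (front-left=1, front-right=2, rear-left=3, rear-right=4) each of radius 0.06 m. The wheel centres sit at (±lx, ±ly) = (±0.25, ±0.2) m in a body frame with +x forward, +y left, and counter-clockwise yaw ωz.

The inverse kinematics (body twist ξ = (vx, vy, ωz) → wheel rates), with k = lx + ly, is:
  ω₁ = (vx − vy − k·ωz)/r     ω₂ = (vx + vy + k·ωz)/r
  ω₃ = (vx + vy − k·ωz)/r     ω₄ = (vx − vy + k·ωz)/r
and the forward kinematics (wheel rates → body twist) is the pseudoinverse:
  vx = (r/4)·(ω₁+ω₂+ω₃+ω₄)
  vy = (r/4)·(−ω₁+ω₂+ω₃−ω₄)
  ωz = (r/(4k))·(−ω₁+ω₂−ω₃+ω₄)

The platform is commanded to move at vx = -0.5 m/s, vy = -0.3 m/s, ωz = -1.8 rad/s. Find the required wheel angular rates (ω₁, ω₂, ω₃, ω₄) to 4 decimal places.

k = lx + ly = 0.25 + 0.2 = 0.4500;  k·ωz = 0.4500·-1.8 = -0.8100
ω₁ (FL) = (vx − vy − k·ωz)/r = 0.6100/0.06 = 10.1667
ω₂ (FR) = (vx + vy + k·ωz)/r = -1.6100/0.06 = -26.8333
ω₃ (RL) = (vx + vy − k·ωz)/r = 0.0100/0.06 = 0.1667
ω₄ (RR) = (vx − vy + k·ωz)/r = -1.0100/0.06 = -16.8333

(10.1667, -26.8333, 0.1667, -16.8333)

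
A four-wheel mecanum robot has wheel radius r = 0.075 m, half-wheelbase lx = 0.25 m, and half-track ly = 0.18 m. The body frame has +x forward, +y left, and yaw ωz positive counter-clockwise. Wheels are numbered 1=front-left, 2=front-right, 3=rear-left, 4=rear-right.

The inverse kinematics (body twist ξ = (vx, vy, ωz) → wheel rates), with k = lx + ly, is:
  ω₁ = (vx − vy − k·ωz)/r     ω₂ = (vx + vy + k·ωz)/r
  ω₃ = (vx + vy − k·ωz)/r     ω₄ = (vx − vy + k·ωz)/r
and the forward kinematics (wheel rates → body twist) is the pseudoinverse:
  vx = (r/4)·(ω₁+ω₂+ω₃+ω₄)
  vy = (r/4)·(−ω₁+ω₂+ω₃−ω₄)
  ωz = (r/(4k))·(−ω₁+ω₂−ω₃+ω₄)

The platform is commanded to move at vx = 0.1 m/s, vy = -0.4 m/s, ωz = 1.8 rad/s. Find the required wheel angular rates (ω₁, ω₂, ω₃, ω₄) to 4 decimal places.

(-3.6533, 6.3200, -14.3200, 16.9867)

k = lx + ly = 0.25 + 0.18 = 0.4300;  k·ωz = 0.4300·1.8 = 0.7740
ω₁ (FL) = (vx − vy − k·ωz)/r = -0.2740/0.075 = -3.6533
ω₂ (FR) = (vx + vy + k·ωz)/r = 0.4740/0.075 = 6.3200
ω₃ (RL) = (vx + vy − k·ωz)/r = -1.0740/0.075 = -14.3200
ω₄ (RR) = (vx − vy + k·ωz)/r = 1.2740/0.075 = 16.9867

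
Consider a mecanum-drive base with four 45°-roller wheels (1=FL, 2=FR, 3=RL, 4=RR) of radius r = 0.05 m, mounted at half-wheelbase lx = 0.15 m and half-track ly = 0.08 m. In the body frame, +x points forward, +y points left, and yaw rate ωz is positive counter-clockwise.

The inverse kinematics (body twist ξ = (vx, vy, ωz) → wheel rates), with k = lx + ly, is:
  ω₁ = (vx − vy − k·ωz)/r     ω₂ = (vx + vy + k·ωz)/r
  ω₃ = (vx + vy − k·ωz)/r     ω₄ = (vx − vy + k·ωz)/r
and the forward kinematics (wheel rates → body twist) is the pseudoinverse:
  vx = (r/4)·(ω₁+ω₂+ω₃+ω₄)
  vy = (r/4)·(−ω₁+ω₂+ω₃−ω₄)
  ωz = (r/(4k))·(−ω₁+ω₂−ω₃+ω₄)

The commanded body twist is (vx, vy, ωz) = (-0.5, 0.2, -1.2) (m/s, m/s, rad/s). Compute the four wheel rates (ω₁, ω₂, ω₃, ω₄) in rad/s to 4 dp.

k = lx + ly = 0.15 + 0.08 = 0.2300;  k·ωz = 0.2300·-1.2 = -0.2760
ω₁ (FL) = (vx − vy − k·ωz)/r = -0.4240/0.05 = -8.4800
ω₂ (FR) = (vx + vy + k·ωz)/r = -0.5760/0.05 = -11.5200
ω₃ (RL) = (vx + vy − k·ωz)/r = -0.0240/0.05 = -0.4800
ω₄ (RR) = (vx − vy + k·ωz)/r = -0.9760/0.05 = -19.5200

(-8.4800, -11.5200, -0.4800, -19.5200)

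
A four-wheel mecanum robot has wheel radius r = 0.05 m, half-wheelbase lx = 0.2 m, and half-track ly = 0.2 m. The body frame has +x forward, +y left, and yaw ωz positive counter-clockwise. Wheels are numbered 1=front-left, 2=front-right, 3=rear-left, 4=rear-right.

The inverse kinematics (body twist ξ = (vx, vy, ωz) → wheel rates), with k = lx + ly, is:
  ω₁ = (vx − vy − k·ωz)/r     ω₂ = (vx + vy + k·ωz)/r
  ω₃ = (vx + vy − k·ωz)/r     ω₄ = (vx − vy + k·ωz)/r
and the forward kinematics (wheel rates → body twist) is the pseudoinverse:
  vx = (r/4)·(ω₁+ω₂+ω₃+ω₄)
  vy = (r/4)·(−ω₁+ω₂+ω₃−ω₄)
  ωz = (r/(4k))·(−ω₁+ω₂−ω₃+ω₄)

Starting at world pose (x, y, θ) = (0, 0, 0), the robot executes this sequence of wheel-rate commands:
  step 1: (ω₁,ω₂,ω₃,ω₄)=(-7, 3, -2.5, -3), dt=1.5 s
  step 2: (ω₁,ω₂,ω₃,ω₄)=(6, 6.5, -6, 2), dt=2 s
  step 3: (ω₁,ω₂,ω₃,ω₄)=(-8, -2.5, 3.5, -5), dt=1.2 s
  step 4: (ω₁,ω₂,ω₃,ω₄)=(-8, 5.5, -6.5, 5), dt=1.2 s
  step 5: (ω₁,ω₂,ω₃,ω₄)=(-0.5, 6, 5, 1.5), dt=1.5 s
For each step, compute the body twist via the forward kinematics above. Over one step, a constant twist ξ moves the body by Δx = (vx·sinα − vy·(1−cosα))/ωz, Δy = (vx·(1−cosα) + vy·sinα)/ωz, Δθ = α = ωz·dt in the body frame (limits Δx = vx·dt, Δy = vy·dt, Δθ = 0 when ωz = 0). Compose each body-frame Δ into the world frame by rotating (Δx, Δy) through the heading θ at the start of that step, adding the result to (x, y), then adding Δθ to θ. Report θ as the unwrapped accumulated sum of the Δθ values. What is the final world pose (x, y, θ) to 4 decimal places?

step 1: ξ=(vx,vy,ωz)=(-0.1188, 0.1313, 0.2969), dt=1.5 → body Δ=(-0.2154, 0.1514, 0.4453) → world pose (-0.2154, 0.1514, 0.4453)
step 2: ξ=(vx,vy,ωz)=(0.1063, -0.0938, 0.2656), dt=2.0 → body Δ=(0.2513, -0.1237, 0.5312) → world pose (0.0646, 0.1481, 0.9766)
step 3: ξ=(vx,vy,ωz)=(-0.1500, 0.1750, -0.0938), dt=1.2 → body Δ=(-0.1678, 0.2197, -0.1125) → world pose (-0.2113, 0.1320, 0.8641)
step 4: ξ=(vx,vy,ωz)=(-0.0500, 0.0250, 0.7812), dt=1.2 → body Δ=(-0.0647, -0.0003, 0.9375) → world pose (-0.2531, 0.0826, 1.8016)
step 5: ξ=(vx,vy,ωz)=(0.1500, 0.1250, 0.0938), dt=1.5 → body Δ=(0.2111, 0.2027, 0.1406) → world pose (-0.4986, 0.2418, 1.9422)

(-0.4986, 0.2418, 1.9422)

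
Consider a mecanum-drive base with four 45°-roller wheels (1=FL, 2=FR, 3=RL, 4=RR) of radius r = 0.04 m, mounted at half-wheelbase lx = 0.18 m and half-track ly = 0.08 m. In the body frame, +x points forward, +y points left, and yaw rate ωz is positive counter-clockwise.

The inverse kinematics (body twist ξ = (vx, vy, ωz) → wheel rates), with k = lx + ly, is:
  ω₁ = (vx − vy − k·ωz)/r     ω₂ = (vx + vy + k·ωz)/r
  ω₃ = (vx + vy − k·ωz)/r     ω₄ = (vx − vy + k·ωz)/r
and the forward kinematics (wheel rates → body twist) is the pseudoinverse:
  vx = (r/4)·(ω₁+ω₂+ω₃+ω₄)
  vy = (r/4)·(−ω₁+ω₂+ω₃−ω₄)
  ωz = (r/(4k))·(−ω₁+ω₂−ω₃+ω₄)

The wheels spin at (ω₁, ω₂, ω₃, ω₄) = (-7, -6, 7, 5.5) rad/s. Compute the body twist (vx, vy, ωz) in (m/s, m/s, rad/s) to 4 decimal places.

k = lx + ly = 0.18 + 0.08 = 0.2600
ω₁+ω₂+ω₃+ω₄ = -0.5000  →  vx = (0.04/4)·-0.5000 = -0.0050
−ω₁+ω₂+ω₃−ω₄ = 2.5000  →  vy = (0.04/4)·2.5000 = 0.0250
−ω₁+ω₂−ω₃+ω₄ = -0.5000  →  ωz = (0.04/1.0400)·-0.5000 = -0.0192

(-0.0050, 0.0250, -0.0192)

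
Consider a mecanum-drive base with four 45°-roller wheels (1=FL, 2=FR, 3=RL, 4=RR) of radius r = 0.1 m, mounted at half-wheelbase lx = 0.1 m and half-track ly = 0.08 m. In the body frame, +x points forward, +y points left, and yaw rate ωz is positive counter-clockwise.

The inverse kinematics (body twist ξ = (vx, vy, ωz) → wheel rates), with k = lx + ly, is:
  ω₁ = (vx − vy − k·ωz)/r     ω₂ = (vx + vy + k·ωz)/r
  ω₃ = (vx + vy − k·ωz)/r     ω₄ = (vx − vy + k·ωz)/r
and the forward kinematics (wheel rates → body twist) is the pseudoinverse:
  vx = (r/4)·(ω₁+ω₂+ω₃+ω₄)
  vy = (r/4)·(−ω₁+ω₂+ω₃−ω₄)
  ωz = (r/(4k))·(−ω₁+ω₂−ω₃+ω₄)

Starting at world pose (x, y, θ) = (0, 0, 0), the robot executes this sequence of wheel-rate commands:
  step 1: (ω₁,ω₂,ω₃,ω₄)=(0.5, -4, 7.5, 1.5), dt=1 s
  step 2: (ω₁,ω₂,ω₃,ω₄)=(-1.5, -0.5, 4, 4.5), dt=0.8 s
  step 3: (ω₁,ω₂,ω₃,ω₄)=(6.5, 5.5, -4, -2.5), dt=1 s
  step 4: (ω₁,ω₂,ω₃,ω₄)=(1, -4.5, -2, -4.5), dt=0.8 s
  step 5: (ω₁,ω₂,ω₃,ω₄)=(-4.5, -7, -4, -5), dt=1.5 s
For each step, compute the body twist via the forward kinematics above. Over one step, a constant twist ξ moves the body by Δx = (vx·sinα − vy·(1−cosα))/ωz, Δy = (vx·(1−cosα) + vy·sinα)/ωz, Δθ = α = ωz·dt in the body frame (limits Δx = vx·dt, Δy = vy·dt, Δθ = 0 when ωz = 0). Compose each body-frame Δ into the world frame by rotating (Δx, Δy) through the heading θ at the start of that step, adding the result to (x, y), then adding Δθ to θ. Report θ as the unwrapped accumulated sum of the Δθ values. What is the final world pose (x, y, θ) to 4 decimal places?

(0.6526, 0.3722, -2.8403)

step 1: ξ=(vx,vy,ωz)=(0.1375, 0.0375, -1.4583), dt=1.0 → body Δ=(0.1165, -0.0582, -1.4583) → world pose (0.1165, -0.0582, -1.4583)
step 2: ξ=(vx,vy,ωz)=(0.1625, 0.0125, 0.2083), dt=0.8 → body Δ=(0.1286, 0.0208, 0.1667) → world pose (0.1516, -0.1836, -1.2917)
step 3: ξ=(vx,vy,ωz)=(0.1375, -0.0625, 0.0694), dt=1.0 → body Δ=(0.1396, -0.0577, 0.0694) → world pose (0.1346, -0.3336, -1.2222)
step 4: ξ=(vx,vy,ωz)=(-0.2500, -0.0750, -1.1111), dt=0.8 → body Δ=(-0.1996, 0.0308, -0.8889) → world pose (0.0953, -0.1355, -2.1111)
step 5: ξ=(vx,vy,ωz)=(-0.5125, -0.0375, -0.4861), dt=1.5 → body Δ=(-0.7220, 0.2167, -0.7292) → world pose (0.6526, 0.3722, -2.8403)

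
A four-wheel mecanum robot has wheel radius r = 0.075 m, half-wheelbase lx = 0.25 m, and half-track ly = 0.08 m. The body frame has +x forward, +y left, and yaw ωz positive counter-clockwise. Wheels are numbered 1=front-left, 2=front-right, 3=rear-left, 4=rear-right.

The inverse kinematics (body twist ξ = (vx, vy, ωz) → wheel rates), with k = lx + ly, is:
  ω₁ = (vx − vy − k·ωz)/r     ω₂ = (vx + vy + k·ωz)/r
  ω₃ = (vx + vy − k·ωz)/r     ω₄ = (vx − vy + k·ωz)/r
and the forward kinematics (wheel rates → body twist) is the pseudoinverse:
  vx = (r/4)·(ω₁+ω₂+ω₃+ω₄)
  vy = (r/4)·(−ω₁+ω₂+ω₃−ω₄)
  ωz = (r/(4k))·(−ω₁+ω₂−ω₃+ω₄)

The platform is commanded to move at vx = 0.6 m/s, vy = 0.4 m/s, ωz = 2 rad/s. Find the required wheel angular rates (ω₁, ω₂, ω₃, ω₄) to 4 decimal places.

(-6.1333, 22.1333, 4.5333, 11.4667)

k = lx + ly = 0.25 + 0.08 = 0.3300;  k·ωz = 0.3300·2 = 0.6600
ω₁ (FL) = (vx − vy − k·ωz)/r = -0.4600/0.075 = -6.1333
ω₂ (FR) = (vx + vy + k·ωz)/r = 1.6600/0.075 = 22.1333
ω₃ (RL) = (vx + vy − k·ωz)/r = 0.3400/0.075 = 4.5333
ω₄ (RR) = (vx − vy + k·ωz)/r = 0.8600/0.075 = 11.4667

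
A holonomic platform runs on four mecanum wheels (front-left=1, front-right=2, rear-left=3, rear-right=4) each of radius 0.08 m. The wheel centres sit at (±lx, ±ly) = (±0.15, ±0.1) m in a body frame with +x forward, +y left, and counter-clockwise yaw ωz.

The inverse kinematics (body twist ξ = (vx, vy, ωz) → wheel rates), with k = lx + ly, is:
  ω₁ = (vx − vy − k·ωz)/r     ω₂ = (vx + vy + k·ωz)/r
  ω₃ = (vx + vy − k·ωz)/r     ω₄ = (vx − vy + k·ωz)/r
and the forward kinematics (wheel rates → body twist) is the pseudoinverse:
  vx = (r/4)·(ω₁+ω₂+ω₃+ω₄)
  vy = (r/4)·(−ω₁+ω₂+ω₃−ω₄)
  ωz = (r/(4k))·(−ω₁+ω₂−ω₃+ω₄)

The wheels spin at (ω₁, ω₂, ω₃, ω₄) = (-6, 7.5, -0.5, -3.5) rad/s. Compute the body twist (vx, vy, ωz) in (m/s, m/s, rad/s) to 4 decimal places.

(-0.0500, 0.3300, 0.8400)

k = lx + ly = 0.15 + 0.1 = 0.2500
ω₁+ω₂+ω₃+ω₄ = -2.5000  →  vx = (0.08/4)·-2.5000 = -0.0500
−ω₁+ω₂+ω₃−ω₄ = 16.5000  →  vy = (0.08/4)·16.5000 = 0.3300
−ω₁+ω₂−ω₃+ω₄ = 10.5000  →  ωz = (0.08/1.0000)·10.5000 = 0.8400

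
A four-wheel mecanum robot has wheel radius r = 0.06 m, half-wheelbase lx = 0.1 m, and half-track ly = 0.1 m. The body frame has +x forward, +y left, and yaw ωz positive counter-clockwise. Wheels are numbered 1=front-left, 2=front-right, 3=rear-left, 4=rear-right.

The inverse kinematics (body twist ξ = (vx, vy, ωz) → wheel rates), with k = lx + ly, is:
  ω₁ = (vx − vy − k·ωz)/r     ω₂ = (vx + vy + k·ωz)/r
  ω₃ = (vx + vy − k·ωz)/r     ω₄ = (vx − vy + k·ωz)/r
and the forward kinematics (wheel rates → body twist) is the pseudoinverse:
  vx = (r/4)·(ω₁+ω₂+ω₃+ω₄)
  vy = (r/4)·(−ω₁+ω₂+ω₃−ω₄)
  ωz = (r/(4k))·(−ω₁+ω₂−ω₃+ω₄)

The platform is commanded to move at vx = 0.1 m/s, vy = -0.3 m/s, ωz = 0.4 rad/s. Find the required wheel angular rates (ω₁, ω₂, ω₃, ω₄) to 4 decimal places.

(5.3333, -2.0000, -4.6667, 8.0000)

k = lx + ly = 0.1 + 0.1 = 0.2000;  k·ωz = 0.2000·0.4 = 0.0800
ω₁ (FL) = (vx − vy − k·ωz)/r = 0.3200/0.06 = 5.3333
ω₂ (FR) = (vx + vy + k·ωz)/r = -0.1200/0.06 = -2.0000
ω₃ (RL) = (vx + vy − k·ωz)/r = -0.2800/0.06 = -4.6667
ω₄ (RR) = (vx − vy + k·ωz)/r = 0.4800/0.06 = 8.0000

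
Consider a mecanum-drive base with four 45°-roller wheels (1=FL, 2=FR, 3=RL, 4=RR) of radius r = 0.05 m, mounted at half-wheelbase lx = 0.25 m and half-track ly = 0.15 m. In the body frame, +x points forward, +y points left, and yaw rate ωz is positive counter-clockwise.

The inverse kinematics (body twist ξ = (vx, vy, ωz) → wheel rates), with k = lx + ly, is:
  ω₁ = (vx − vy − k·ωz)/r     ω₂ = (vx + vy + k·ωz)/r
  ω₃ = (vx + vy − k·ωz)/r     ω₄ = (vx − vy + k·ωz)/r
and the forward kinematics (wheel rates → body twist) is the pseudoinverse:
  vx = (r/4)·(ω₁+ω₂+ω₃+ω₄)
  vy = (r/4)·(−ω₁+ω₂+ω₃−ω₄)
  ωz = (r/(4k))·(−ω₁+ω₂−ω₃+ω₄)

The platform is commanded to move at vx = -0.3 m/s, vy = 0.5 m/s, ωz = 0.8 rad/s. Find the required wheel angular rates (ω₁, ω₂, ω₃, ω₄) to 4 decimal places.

k = lx + ly = 0.25 + 0.15 = 0.4000;  k·ωz = 0.4000·0.8 = 0.3200
ω₁ (FL) = (vx − vy − k·ωz)/r = -1.1200/0.05 = -22.4000
ω₂ (FR) = (vx + vy + k·ωz)/r = 0.5200/0.05 = 10.4000
ω₃ (RL) = (vx + vy − k·ωz)/r = -0.1200/0.05 = -2.4000
ω₄ (RR) = (vx − vy + k·ωz)/r = -0.4800/0.05 = -9.6000

(-22.4000, 10.4000, -2.4000, -9.6000)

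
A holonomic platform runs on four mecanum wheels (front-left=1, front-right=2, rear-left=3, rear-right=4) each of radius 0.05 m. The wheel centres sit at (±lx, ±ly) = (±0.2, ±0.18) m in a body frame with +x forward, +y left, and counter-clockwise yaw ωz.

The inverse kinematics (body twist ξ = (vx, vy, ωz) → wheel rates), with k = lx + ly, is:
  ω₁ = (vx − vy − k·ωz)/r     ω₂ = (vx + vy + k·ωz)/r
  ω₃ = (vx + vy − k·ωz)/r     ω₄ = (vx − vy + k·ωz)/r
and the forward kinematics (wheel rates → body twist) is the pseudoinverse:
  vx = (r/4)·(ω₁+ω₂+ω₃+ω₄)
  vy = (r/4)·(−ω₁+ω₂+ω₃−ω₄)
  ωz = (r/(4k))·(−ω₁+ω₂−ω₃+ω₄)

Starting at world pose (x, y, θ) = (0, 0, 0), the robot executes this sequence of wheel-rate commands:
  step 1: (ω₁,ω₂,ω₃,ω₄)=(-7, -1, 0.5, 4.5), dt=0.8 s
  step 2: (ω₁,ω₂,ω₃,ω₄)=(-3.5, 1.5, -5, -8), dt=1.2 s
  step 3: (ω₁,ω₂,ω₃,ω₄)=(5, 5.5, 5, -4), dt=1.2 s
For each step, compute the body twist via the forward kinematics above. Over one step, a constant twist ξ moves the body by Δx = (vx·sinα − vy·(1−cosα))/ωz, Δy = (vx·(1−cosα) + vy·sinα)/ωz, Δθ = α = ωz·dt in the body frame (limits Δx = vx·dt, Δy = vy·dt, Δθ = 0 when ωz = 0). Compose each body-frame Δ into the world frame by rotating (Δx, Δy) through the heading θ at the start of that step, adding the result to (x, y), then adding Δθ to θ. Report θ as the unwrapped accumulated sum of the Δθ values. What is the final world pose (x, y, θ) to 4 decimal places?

step 1: ξ=(vx,vy,ωz)=(-0.0375, 0.0250, 0.3289), dt=0.8 → body Δ=(-0.0323, 0.0158, 0.2632) → world pose (-0.0323, 0.0158, 0.2632)
step 2: ξ=(vx,vy,ωz)=(-0.1875, 0.1000, 0.0658), dt=1.2 → body Δ=(-0.2295, 0.1110, 0.0789) → world pose (-0.2827, 0.0633, 0.3421)
step 3: ξ=(vx,vy,ωz)=(0.1437, 0.1188, -0.2796), dt=1.2 → body Δ=(0.1930, 0.1112, -0.3355) → world pose (-0.1383, 0.2328, 0.0066)

(-0.1383, 0.2328, 0.0066)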